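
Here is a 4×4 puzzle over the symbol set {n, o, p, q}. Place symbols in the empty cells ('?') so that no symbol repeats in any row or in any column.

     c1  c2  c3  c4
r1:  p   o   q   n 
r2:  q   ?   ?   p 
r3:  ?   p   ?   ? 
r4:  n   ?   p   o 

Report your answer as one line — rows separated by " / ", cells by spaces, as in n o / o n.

p o q n / q n o p / o p n q / n q p o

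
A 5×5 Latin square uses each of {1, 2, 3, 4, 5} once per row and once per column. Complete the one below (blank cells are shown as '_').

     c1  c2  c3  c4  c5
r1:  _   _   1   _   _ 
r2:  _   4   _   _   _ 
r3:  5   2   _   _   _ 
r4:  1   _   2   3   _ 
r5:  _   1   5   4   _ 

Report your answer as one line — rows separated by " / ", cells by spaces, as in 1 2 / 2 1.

4 3 1 2 5 / 2 4 3 5 1 / 5 2 4 1 3 / 1 5 2 3 4 / 3 1 5 4 2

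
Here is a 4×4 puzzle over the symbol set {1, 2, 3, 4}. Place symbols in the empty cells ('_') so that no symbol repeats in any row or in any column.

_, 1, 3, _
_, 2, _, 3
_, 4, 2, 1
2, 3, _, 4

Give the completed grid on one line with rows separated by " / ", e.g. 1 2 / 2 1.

4 1 3 2 / 1 2 4 3 / 3 4 2 1 / 2 3 1 4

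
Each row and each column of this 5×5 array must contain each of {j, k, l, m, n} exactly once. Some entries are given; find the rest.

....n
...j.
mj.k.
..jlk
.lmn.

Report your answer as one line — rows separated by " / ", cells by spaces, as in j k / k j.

j k l m n / l n k j m / m j n k l / n m j l k / k l m n j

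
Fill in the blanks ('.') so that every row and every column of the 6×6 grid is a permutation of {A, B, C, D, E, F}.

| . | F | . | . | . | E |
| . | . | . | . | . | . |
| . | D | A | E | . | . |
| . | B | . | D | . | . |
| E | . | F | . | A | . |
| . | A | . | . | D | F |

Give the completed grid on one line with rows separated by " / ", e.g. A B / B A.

(r5,c2): row 5 has {A,E,F}; column 2 has {A,B,D,F}, so it must be C.
(r5,c4): row 5 has {A,C,E,F}; column 4 has {D,E}, so it must be B.
(r5,c6): row 5 has {A,B,C,E,F}; column 6 has {E,F}, so it must be D.
(r6,c4): row 6 has {A,D,F}; column 4 has {B,D,E}, so it must be C.
(r1,c4): row 1 has {E,F}; column 4 has {B,C,D,E}, so it must be A.
(r2,c2): row 2 is empty so far; column 2 has {A,B,C,D,F}, so it must be E.
(r2,c4): row 2 has {E}; column 4 has {A,B,C,D,E}, so it must be F.
(r6,c1): row 6 has {A,C,D,F}; column 1 has {E}, so it must be B.
(r6,c3): row 6 has {A,B,C,D,F}; column 3 has {A,F}, so it must be E.
(r4,c3): row 4 has {B,D}; column 3 has {A,E,F}, so it must be C.
(r4,c6): row 4 has {B,C,D}; column 6 has {D,E,F}, so it must be A.
(r4,c1): row 4 has {A,B,C,D}; column 1 has {B,E}, so it must be F.
(r4,c5): row 4 has {A,B,C,D,F}; column 5 has {A,D}, so it must be E.
(r3,c1): row 3 has {A,D,E}; column 1 has {B,E,F}, so it must be C.
(r3,c6): row 3 has {A,C,D,E}; column 6 has {A,D,E,F}, so it must be B.
(r1,c1): row 1 has {A,E,F}; column 1 has {B,C,E,F}, so it must be D.
(r1,c3): row 1 has {A,D,E,F}; column 3 has {A,C,E,F}, so it must be B.
(r1,c5): row 1 has {A,B,D,E,F}; column 5 has {A,D,E}, so it must be C.
(r2,c1): row 2 has {E,F}; column 1 has {B,C,D,E,F}, so it must be A.
(r2,c3): row 2 has {A,E,F}; column 3 has {A,B,C,E,F}, so it must be D.
(r2,c5): row 2 has {A,D,E,F}; column 5 has {A,C,D,E}, so it must be B.
(r2,c6): row 2 has {A,B,D,E,F}; column 6 has {A,B,D,E,F}, so it must be C.
(r3,c5): row 3 has {A,B,C,D,E}; column 5 has {A,B,C,D,E}, so it must be F.

D F B A C E / A E D F B C / C D A E F B / F B C D E A / E C F B A D / B A E C D F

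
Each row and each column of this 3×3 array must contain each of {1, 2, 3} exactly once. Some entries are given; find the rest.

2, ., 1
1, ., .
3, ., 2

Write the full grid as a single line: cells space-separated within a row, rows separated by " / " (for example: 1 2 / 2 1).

2 3 1 / 1 2 3 / 3 1 2

(r1,c2) = 3
(r2,c2) = 2
(r2,c3) = 3
(r3,c2) = 1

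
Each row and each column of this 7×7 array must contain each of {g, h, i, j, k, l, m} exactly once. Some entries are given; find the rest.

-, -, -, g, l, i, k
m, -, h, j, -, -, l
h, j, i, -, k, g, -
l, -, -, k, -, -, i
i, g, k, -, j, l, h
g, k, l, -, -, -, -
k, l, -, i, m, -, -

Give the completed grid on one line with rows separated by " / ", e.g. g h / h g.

j h m g l i k / m i h j g k l / h j i l k g m / l m g k h j i / i g k m j l h / g k l h i m j / k l j i m h g

(r1,c1) = j
(r1,c3) = m
(r2,c2) = i
(r2,c5) = g
(r2,c6) = k
(r3,c7) = m
(r4,c5) = h
(r5,c4) = m
(r6,c4) = h
(r6,c5) = i
(r6,c7) = j
(r7,c7) = g
(r1,c2) = h
(r3,c4) = l
(r4,c2) = m
(r4,c6) = j
(r6,c6) = m
(r7,c3) = j
(r7,c6) = h
(r4,c3) = g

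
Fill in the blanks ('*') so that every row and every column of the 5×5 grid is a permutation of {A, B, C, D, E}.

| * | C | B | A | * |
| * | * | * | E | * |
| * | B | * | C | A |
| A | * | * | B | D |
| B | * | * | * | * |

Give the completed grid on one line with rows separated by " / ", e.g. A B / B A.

(r1,c5): row 1 has {A,B,C}; column 5 has {A,D}, so it must be E.
(r4,c2): row 4 has {A,B,D}; column 2 has {B,C}, so it must be E.
(r4,c3): row 4 has {A,B,D,E}; column 3 has {B}, so it must be C.
(r5,c4): row 5 has {B}; column 4 has {A,B,C,E}, so it must be D.
(r5,c5): row 5 has {B,D}; column 5 has {A,D,E}, so it must be C.
(r1,c1): row 1 has {A,B,C,E}; column 1 has {A,B}, so it must be D.
(r2,c1): row 2 has {E}; column 1 has {A,B,D}, so it must be C.
(r2,c5): row 2 has {C,E}; column 5 has {A,C,D,E}, so it must be B.
(r3,c1): row 3 has {A,B,C}; column 1 has {A,B,C,D}, so it must be E.
(r3,c3): row 3 has {A,B,C,E}; column 3 has {B,C}, so it must be D.
(r5,c2): row 5 has {B,C,D}; column 2 has {B,C,E}, so it must be A.
(r5,c3): row 5 has {A,B,C,D}; column 3 has {B,C,D}, so it must be E.
(r2,c2): row 2 has {B,C,E}; column 2 has {A,B,C,E}, so it must be D.
(r2,c3): row 2 has {B,C,D,E}; column 3 has {B,C,D,E}, so it must be A.

D C B A E / C D A E B / E B D C A / A E C B D / B A E D C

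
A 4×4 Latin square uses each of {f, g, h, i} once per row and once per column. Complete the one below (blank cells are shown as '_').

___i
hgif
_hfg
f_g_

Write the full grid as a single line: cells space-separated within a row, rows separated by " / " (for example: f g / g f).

g f h i / h g i f / i h f g / f i g h

row 1 has {i}; column 1 has {f,h} — only g is left for (r1,c1).
row 1 has {g,i}; column 2 has {g,h} — only f is left for (r1,c2).
row 1 has {f,g,i}; column 3 has {f,g,i} — only h is left for (r1,c3).
row 3 has {f,g,h}; column 1 has {f,g,h} — only i is left for (r3,c1).
row 4 has {f,g}; column 2 has {f,g,h} — only i is left for (r4,c2).
row 4 has {f,g,i}; column 4 has {f,g,i} — only h is left for (r4,c4).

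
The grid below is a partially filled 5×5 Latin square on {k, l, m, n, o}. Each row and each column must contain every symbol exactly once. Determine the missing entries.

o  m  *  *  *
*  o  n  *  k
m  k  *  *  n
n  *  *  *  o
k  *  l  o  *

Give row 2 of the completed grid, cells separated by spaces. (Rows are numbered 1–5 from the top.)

(r1,c3) = k
(r1,c5) = l
(r2,c1) = l
(r2,c4) = m

l o n m k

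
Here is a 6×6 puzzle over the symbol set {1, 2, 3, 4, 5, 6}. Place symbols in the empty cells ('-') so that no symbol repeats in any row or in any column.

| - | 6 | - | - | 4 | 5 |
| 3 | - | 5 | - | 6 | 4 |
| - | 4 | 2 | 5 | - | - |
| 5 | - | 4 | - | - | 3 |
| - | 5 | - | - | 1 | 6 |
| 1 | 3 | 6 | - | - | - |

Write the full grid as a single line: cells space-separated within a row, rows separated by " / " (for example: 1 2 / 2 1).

2 6 1 3 4 5 / 3 2 5 1 6 4 / 6 4 2 5 3 1 / 5 1 4 6 2 3 / 4 5 3 2 1 6 / 1 3 6 4 5 2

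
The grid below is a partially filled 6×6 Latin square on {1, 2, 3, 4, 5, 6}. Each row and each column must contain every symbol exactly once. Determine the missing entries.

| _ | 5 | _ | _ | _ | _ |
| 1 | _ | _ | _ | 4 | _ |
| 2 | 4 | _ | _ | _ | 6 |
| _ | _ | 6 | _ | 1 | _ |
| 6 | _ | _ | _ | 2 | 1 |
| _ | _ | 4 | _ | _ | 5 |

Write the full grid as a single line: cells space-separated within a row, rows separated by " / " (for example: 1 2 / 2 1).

At row 5, column 2: row 5 has {1,2,6}; column 2 has {4,5}; that leaves 3.
At row 5, column 3: row 5 has {1,2,3,6}; column 3 has {4,6}; that leaves 5.
At row 5, column 4: row 5 has {1,2,3,5,6}; column 4 is empty so far; that leaves 4.
At row 6, column 1: row 6 has {4,5}; column 1 has {1,2,6}; that leaves 3.
At row 6, column 5: row 6 has {3,4,5}; column 5 has {1,2,4}; that leaves 6.
At row 1, column 1: row 1 has {5}; column 1 has {1,2,3,6}; that leaves 4.
At row 1, column 5: row 1 has {4,5}; column 5 has {1,2,4,6}; that leaves 3.
At row 1, column 6: row 1 has {3,4,5}; column 6 has {1,5,6}; that leaves 2.
At row 2, column 6: row 2 has {1,4}; column 6 has {1,2,5,6}; that leaves 3.
At row 3, column 5: row 3 has {2,4,6}; column 5 has {1,2,3,4,6}; that leaves 5.
At row 4, column 1: row 4 has {1,6}; column 1 has {1,2,3,4,6}; that leaves 5.
At row 4, column 2: row 4 has {1,5,6}; column 2 has {3,4,5}; that leaves 2.
At row 4, column 4: row 4 has {1,2,5,6}; column 4 has {4}; that leaves 3.
At row 4, column 6: row 4 has {1,2,3,5,6}; column 6 has {1,2,3,5,6}; that leaves 4.
At row 6, column 2: row 6 has {3,4,5,6}; column 2 has {2,3,4,5}; that leaves 1.
At row 6, column 4: row 6 has {1,3,4,5,6}; column 4 has {3,4}; that leaves 2.
At row 1, column 3: row 1 has {2,3,4,5}; column 3 has {4,5,6}; that leaves 1.
At row 1, column 4: row 1 has {1,2,3,4,5}; column 4 has {2,3,4}; that leaves 6.
At row 2, column 2: row 2 has {1,3,4}; column 2 has {1,2,3,4,5}; that leaves 6.
At row 2, column 3: row 2 has {1,3,4,6}; column 3 has {1,4,5,6}; that leaves 2.
At row 2, column 4: row 2 has {1,2,3,4,6}; column 4 has {2,3,4,6}; that leaves 5.
At row 3, column 3: row 3 has {2,4,5,6}; column 3 has {1,2,4,5,6}; that leaves 3.
At row 3, column 4: row 3 has {2,3,4,5,6}; column 4 has {2,3,4,5,6}; that leaves 1.

4 5 1 6 3 2 / 1 6 2 5 4 3 / 2 4 3 1 5 6 / 5 2 6 3 1 4 / 6 3 5 4 2 1 / 3 1 4 2 6 5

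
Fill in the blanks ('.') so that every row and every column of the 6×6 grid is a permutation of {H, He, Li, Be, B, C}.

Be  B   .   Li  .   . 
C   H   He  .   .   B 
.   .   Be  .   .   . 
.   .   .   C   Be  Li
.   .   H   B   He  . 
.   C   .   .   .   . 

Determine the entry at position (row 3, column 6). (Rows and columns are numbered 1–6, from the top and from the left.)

H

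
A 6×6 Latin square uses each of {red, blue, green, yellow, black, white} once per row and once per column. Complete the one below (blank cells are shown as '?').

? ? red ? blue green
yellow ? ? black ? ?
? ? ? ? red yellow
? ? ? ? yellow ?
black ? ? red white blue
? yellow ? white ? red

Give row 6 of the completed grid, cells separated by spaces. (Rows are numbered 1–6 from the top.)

blue yellow green white black red

row 1 has {red,blue,green}; column 1 has {yellow,black} — only white is left for (r1,c1).
row 1 has {red,blue,green,white}; column 2 has {yellow} — only black is left for (r1,c2).
row 1 has {red,blue,green,black,white}; column 4 has {red,black,white} — only yellow is left for (r1,c4).
row 2 has {yellow,black}; column 5 has {red,blue,yellow,white} — only green is left for (r2,c5).
row 2 has {green,yellow,black}; column 6 has {red,blue,green,yellow} — only white is left for (r2,c6).
row 4 has {yellow}; column 6 has {red,blue,green,yellow,white} — only black is left for (r4,c6).
row 5 has {red,blue,black,white}; column 2 has {yellow,black} — only green is left for (r5,c2).
row 5 has {red,blue,green,black,white}; column 3 has {red} — only yellow is left for (r5,c3).
row 6 has {red,yellow,white}; column 5 has {red,blue,green,yellow,white} — only black is left for (r6,c5).
row 2 has {green,yellow,black,white}; column 3 has {red,yellow} — only blue is left for (r2,c3).
row 6 has {red,yellow,black,white}; column 3 has {red,blue,yellow} — only green is left for (r6,c3).
row 2 has {blue,green,yellow,black,white}; column 2 has {green,yellow,black} — only red is left for (r2,c2).
row 4 has {yellow,black}; column 3 has {red,blue,green,yellow} — only white is left for (r4,c3).
row 6 has {red,green,yellow,black,white}; column 1 has {yellow,black,white} — only blue is left for (r6,c1).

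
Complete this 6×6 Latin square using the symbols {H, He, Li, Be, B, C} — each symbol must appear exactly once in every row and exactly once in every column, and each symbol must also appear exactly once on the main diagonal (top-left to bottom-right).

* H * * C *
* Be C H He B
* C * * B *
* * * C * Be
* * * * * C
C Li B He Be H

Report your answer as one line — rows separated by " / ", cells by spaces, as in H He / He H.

(r2,c1): row 2 has {H,He,Be,B,C}; column 1 has {C}, so it must be Li.
(r5,c5): row 5 has {C}; column 5 has {He,Be,B,C}; the diagonal has {H,Be,C}, so it must be Li.
(r3,c3): row 3 has {B,C}; column 3 has {B,C}; the diagonal has {H,Li,Be,C}, so it must be He.
(r3,c6): row 3 has {He,B,C}; column 6 has {H,Be,B,C}, so it must be Li.
(r4,c5): row 4 has {Be,C}; column 5 has {He,Li,Be,B,C}, so it must be H.
(r1,c1): row 1 has {H,C}; column 1 has {Li,C}; the diagonal has {H,He,Li,Be,C}, so it must be B.
(r1,c6): row 1 has {H,B,C}; column 6 has {H,Li,Be,B,C}, so it must be He.
(r3,c4): row 3 has {He,Li,B,C}; column 4 has {H,He,C}, so it must be Be.
(r4,c1): row 4 has {H,Be,C}; column 1 has {Li,B,C}, so it must be He.
(r4,c2): row 4 has {H,He,Be,C}; column 2 has {H,Li,Be,C}, so it must be B.
(r4,c3): row 4 has {H,He,Be,B,C}; column 3 has {He,B,C}, so it must be Li.
(r5,c2): row 5 has {Li,C}; column 2 has {H,Li,Be,B,C}, so it must be He.
(r5,c4): row 5 has {He,Li,C}; column 4 has {H,He,Be,C}, so it must be B.
(r1,c3): row 1 has {H,He,B,C}; column 3 has {He,Li,B,C}, so it must be Be.
(r1,c4): row 1 has {H,He,Be,B,C}; column 4 has {H,He,Be,B,C}, so it must be Li.
(r3,c1): row 3 has {He,Li,Be,B,C}; column 1 has {He,Li,B,C}, so it must be H.
(r5,c1): row 5 has {He,Li,B,C}; column 1 has {H,He,Li,B,C}, so it must be Be.
(r5,c3): row 5 has {He,Li,Be,B,C}; column 3 has {He,Li,Be,B,C}, so it must be H.

B H Be Li C He / Li Be C H He B / H C He Be B Li / He B Li C H Be / Be He H B Li C / C Li B He Be H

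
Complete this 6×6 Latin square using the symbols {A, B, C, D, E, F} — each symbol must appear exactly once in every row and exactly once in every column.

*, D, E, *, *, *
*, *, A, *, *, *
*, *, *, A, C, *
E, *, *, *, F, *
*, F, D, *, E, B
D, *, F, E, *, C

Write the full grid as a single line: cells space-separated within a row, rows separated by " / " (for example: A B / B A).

Cell (r3,c3): row 3 has {A,C}; column 3 has {A,D,E,F} → B.
Cell (r4,c3): row 4 has {E,F}; column 3 has {A,B,D,E,F} → C.
Cell (r5,c4): row 5 has {B,D,E,F}; column 4 has {A,E} → C.
Cell (r3,c1): row 3 has {A,B,C}; column 1 has {D,E} → F.
Cell (r3,c2): row 3 has {A,B,C,F}; column 2 has {D,F} → E.
Cell (r3,c6): row 3 has {A,B,C,E,F}; column 6 has {B,C} → D.
Cell (r4,c6): row 4 has {C,E,F}; column 6 has {B,C,D} → A.
Cell (r5,c1): row 5 has {B,C,D,E,F}; column 1 has {D,E,F} → A.
Cell (r1,c6): row 1 has {D,E}; column 6 has {A,B,C,D} → F.
Cell (r2,c6): row 2 has {A}; column 6 has {A,B,C,D,F} → E.
Cell (r4,c2): row 4 has {A,C,E,F}; column 2 has {D,E,F} → B.
Cell (r4,c4): row 4 has {A,B,C,E,F}; column 4 has {A,C,E} → D.
Cell (r6,c2): row 6 has {C,D,E,F}; column 2 has {B,D,E,F} → A.
Cell (r6,c5): row 6 has {A,C,D,E,F}; column 5 has {C,E,F} → B.
Cell (r1,c4): row 1 has {D,E,F}; column 4 has {A,C,D,E} → B.
Cell (r1,c5): row 1 has {B,D,E,F}; column 5 has {B,C,E,F} → A.
Cell (r2,c2): row 2 has {A,E}; column 2 has {A,B,D,E,F} → C.
Cell (r2,c4): row 2 has {A,C,E}; column 4 has {A,B,C,D,E} → F.
Cell (r2,c5): row 2 has {A,C,E,F}; column 5 has {A,B,C,E,F} → D.
Cell (r1,c1): row 1 has {A,B,D,E,F}; column 1 has {A,D,E,F} → C.
Cell (r2,c1): row 2 has {A,C,D,E,F}; column 1 has {A,C,D,E,F} → B.

C D E B A F / B C A F D E / F E B A C D / E B C D F A / A F D C E B / D A F E B C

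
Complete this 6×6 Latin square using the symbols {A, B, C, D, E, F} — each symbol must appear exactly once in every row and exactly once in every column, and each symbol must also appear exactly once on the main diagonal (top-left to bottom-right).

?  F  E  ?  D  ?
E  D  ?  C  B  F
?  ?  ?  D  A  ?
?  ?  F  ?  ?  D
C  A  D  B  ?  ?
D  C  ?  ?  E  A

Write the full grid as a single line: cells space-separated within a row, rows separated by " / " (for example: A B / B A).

B F E A D C / E D A C B F / F E C D A B / A B F E C D / C A D B F E / D C B F E A

At row 1, column 1: row 1 has {D,E,F}; column 1 has {C,D,E}; the diagonal has {A,D}; that leaves B.
At row 1, column 4: row 1 has {B,D,E,F}; column 4 has {B,C,D}; that leaves A.
At row 1, column 6: row 1 has {A,B,D,E,F}; column 6 has {A,D,F}; that leaves C.
At row 2, column 3: row 2 has {B,C,D,E,F}; column 3 has {D,E,F}; that leaves A.
At row 3, column 1: row 3 has {A,D}; column 1 has {B,C,D,E}; that leaves F.
At row 3, column 3: row 3 has {A,D,F}; column 3 has {A,D,E,F}; the diagonal has {A,B,D}; that leaves C.
At row 4, column 1: row 4 has {D,F}; column 1 has {B,C,D,E,F}; that leaves A.
At row 4, column 4: row 4 has {A,D,F}; column 4 has {A,B,C,D}; the diagonal has {A,B,C,D}; that leaves E.
At row 4, column 5: row 4 has {A,D,E,F}; column 5 has {A,B,D,E}; that leaves C.
At row 5, column 5: row 5 has {A,B,C,D}; column 5 has {A,B,C,D,E}; the diagonal has {A,B,C,D,E}; that leaves F.
At row 5, column 6: row 5 has {A,B,C,D,F}; column 6 has {A,C,D,F}; that leaves E.
At row 6, column 3: row 6 has {A,C,D,E}; column 3 has {A,C,D,E,F}; that leaves B.
At row 6, column 4: row 6 has {A,B,C,D,E}; column 4 has {A,B,C,D,E}; that leaves F.
At row 3, column 6: row 3 has {A,C,D,F}; column 6 has {A,C,D,E,F}; that leaves B.
At row 4, column 2: row 4 has {A,C,D,E,F}; column 2 has {A,C,D,F}; that leaves B.
At row 3, column 2: row 3 has {A,B,C,D,F}; column 2 has {A,B,C,D,F}; that leaves E.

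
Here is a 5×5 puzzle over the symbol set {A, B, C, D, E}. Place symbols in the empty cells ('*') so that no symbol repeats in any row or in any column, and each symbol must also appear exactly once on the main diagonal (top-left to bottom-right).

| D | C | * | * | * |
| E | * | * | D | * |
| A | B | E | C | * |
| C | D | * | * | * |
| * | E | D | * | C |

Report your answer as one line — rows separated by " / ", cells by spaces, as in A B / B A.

(r2,c2) = A
(r2,c5) = B
(r3,c5) = D
(r4,c4) = B
(r5,c1) = B
(r5,c4) = A
(r1,c4) = E
(r1,c5) = A
(r2,c3) = C
(r4,c3) = A
(r4,c5) = E
(r1,c3) = B

D C B E A / E A C D B / A B E C D / C D A B E / B E D A C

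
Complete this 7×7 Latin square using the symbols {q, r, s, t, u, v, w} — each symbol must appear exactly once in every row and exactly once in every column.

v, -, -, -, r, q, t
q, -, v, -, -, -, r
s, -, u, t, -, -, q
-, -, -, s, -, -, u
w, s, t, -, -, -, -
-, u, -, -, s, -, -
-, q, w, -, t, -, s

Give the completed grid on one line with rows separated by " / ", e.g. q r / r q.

v w s u r q t / q t v w u s r / s r u t v w q / r v q s w t u / w s t r q u v / t u r q s v w / u q w v t r s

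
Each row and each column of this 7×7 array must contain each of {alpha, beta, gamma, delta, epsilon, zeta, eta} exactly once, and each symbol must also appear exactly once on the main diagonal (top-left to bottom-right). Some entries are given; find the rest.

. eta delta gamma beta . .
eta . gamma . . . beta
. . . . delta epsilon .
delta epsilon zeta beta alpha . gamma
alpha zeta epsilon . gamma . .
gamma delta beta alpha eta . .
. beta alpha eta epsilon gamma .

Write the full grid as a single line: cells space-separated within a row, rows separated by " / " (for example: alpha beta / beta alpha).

epsilon eta delta gamma beta alpha zeta / eta alpha gamma epsilon zeta delta beta / beta gamma eta zeta delta epsilon alpha / delta epsilon zeta beta alpha eta gamma / alpha zeta epsilon delta gamma beta eta / gamma delta beta alpha eta zeta epsilon / zeta beta alpha eta epsilon gamma delta

row 2 has {beta,gamma,eta}; column 2 has {beta,delta,epsilon,zeta,eta}; the diagonal has {beta,gamma} — only alpha is left for (r2,c2).
row 2 has {alpha,beta,gamma,eta}; column 5 has {alpha,beta,gamma,delta,epsilon,eta} — only zeta is left for (r2,c5).
row 2 has {alpha,beta,gamma,zeta,eta}; column 6 has {gamma,epsilon} — only delta is left for (r2,c6).
row 3 has {delta,epsilon}; column 2 has {alpha,beta,delta,epsilon,zeta,eta} — only gamma is left for (r3,c2).
row 3 has {gamma,delta,epsilon}; column 3 has {alpha,beta,gamma,delta,epsilon,zeta}; the diagonal has {alpha,beta,gamma} — only eta is left for (r3,c3).
row 3 has {gamma,delta,epsilon,eta}; column 4 has {alpha,beta,gamma,eta} — only zeta is left for (r3,c4).
row 3 has {gamma,delta,epsilon,zeta,eta}; column 7 has {beta,gamma} — only alpha is left for (r3,c7).
row 4 has {alpha,beta,gamma,delta,epsilon,zeta}; column 6 has {gamma,delta,epsilon} — only eta is left for (r4,c6).
row 5 has {alpha,gamma,epsilon,zeta}; column 4 has {alpha,beta,gamma,zeta,eta} — only delta is left for (r5,c4).
row 5 has {alpha,gamma,delta,epsilon,zeta}; column 6 has {gamma,delta,epsilon,eta} — only beta is left for (r5,c6).
row 5 has {alpha,beta,gamma,delta,epsilon,zeta}; column 7 has {alpha,beta,gamma} — only eta is left for (r5,c7).
row 6 has {alpha,beta,gamma,delta,eta}; column 6 has {beta,gamma,delta,epsilon,eta}; the diagonal has {alpha,beta,gamma,eta} — only zeta is left for (r6,c6).
row 6 has {alpha,beta,gamma,delta,zeta,eta}; column 7 has {alpha,beta,gamma,eta} — only epsilon is left for (r6,c7).
row 7 has {alpha,beta,gamma,epsilon,eta}; column 1 has {alpha,gamma,delta,eta} — only zeta is left for (r7,c1).
row 7 has {alpha,beta,gamma,epsilon,zeta,eta}; column 7 has {alpha,beta,gamma,epsilon,eta}; the diagonal has {alpha,beta,gamma,zeta,eta} — only delta is left for (r7,c7).
row 1 has {beta,gamma,delta,eta}; column 1 has {alpha,gamma,delta,zeta,eta}; the diagonal has {alpha,beta,gamma,delta,zeta,eta} — only epsilon is left for (r1,c1).
row 1 has {beta,gamma,delta,epsilon,eta}; column 6 has {beta,gamma,delta,epsilon,zeta,eta} — only alpha is left for (r1,c6).
row 1 has {alpha,beta,gamma,delta,epsilon,eta}; column 7 has {alpha,beta,gamma,delta,epsilon,eta} — only zeta is left for (r1,c7).
row 2 has {alpha,beta,gamma,delta,zeta,eta}; column 4 has {alpha,beta,gamma,delta,zeta,eta} — only epsilon is left for (r2,c4).
row 3 has {alpha,gamma,delta,epsilon,zeta,eta}; column 1 has {alpha,gamma,delta,epsilon,zeta,eta} — only beta is left for (r3,c1).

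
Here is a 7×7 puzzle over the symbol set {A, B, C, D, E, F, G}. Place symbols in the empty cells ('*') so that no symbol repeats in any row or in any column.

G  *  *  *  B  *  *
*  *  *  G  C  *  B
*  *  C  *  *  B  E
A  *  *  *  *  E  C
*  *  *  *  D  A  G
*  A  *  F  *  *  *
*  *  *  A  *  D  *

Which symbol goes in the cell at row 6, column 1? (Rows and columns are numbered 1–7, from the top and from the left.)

C

(r2,c6) = F
(r3,c4) = D
(r4,c4) = B
(r6,c7) = D
(r7,c7) = F
(r1,c6) = C
(r1,c7) = A
(r3,c1) = F
(r3,c2) = G
(r3,c5) = A
(r6,c6) = G
(r1,c4) = E
(r5,c4) = C
(r6,c5) = E
(r7,c5) = G
(r4,c5) = F
(r6,c3) = B
(r7,c3) = E
(r4,c2) = D
(r4,c3) = G
(r5,c3) = F
(r6,c1) = C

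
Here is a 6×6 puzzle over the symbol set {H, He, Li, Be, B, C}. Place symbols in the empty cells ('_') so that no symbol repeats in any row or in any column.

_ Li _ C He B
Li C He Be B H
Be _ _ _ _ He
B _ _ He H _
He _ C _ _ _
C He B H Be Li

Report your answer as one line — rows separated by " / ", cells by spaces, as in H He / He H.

H Li Be C He B / Li C He Be B H / Be B H Li C He / B Be Li He H C / He H C B Li Be / C He B H Be Li

(r1,c1): row 1 has {He,Li,B,C}; column 1 has {He,Li,Be,B,C}, so it must be H.
(r1,c3): row 1 has {H,He,Li,B,C}; column 3 has {He,B,C}, so it must be Be.
(r4,c2): row 4 has {H,He,B}; column 2 has {He,Li,C}, so it must be Be.
(r4,c3): row 4 has {H,He,Be,B}; column 3 has {He,Be,B,C}, so it must be Li.
(r4,c6): row 4 has {H,He,Li,Be,B}; column 6 has {H,He,Li,B}, so it must be C.
(r5,c5): row 5 has {He,C}; column 5 has {H,He,Be,B}, so it must be Li.
(r5,c6): row 5 has {He,Li,C}; column 6 has {H,He,Li,B,C}, so it must be Be.
(r3,c3): row 3 has {He,Be}; column 3 has {He,Li,Be,B,C}, so it must be H.
(r3,c5): row 3 has {H,He,Be}; column 5 has {H,He,Li,Be,B}, so it must be C.
(r5,c4): row 5 has {He,Li,Be,C}; column 4 has {H,He,Be,C}, so it must be B.
(r3,c2): row 3 has {H,He,Be,C}; column 2 has {He,Li,Be,C}, so it must be B.
(r3,c4): row 3 has {H,He,Be,B,C}; column 4 has {H,He,Be,B,C}, so it must be Li.
(r5,c2): row 5 has {He,Li,Be,B,C}; column 2 has {He,Li,Be,B,C}, so it must be H.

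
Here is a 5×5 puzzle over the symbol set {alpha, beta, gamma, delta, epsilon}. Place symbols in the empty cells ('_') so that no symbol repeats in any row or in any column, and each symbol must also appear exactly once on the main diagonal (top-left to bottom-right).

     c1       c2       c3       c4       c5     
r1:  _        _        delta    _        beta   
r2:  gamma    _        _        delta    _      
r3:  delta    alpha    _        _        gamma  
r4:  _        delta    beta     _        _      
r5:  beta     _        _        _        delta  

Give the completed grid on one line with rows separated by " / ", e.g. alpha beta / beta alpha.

At row 3, column 3: row 3 has {alpha,gamma,delta}; column 3 has {beta,delta}; the diagonal has {delta}; that leaves epsilon.
At row 3, column 4: row 3 has {alpha,gamma,delta,epsilon}; column 4 has {delta}; that leaves beta.
At row 1, column 1: row 1 has {beta,delta}; column 1 has {beta,gamma,delta}; the diagonal has {delta,epsilon}; that leaves alpha.
At row 2, column 2: row 2 has {gamma,delta}; column 2 has {alpha,delta}; the diagonal has {alpha,delta,epsilon}; that leaves beta.
At row 2, column 3: row 2 has {beta,gamma,delta}; column 3 has {beta,delta,epsilon}; that leaves alpha.
At row 2, column 5: row 2 has {alpha,beta,gamma,delta}; column 5 has {beta,gamma,delta}; that leaves epsilon.
At row 4, column 1: row 4 has {beta,delta}; column 1 has {alpha,beta,gamma,delta}; that leaves epsilon.
At row 4, column 4: row 4 has {beta,delta,epsilon}; column 4 has {beta,delta}; the diagonal has {alpha,beta,delta,epsilon}; that leaves gamma.
At row 4, column 5: row 4 has {beta,gamma,delta,epsilon}; column 5 has {beta,gamma,delta,epsilon}; that leaves alpha.
At row 5, column 3: row 5 has {beta,delta}; column 3 has {alpha,beta,delta,epsilon}; that leaves gamma.
At row 1, column 4: row 1 has {alpha,beta,delta}; column 4 has {beta,gamma,delta}; that leaves epsilon.
At row 5, column 2: row 5 has {beta,gamma,delta}; column 2 has {alpha,beta,delta}; that leaves epsilon.
At row 5, column 4: row 5 has {beta,gamma,delta,epsilon}; column 4 has {beta,gamma,delta,epsilon}; that leaves alpha.
At row 1, column 2: row 1 has {alpha,beta,delta,epsilon}; column 2 has {alpha,beta,delta,epsilon}; that leaves gamma.

alpha gamma delta epsilon beta / gamma beta alpha delta epsilon / delta alpha epsilon beta gamma / epsilon delta beta gamma alpha / beta epsilon gamma alpha delta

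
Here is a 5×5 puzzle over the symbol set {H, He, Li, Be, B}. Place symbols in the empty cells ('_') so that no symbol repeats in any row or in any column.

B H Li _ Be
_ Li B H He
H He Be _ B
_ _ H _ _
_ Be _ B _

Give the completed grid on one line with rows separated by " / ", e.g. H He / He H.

B H Li He Be / Be Li B H He / H He Be Li B / He B H Be Li / Li Be He B H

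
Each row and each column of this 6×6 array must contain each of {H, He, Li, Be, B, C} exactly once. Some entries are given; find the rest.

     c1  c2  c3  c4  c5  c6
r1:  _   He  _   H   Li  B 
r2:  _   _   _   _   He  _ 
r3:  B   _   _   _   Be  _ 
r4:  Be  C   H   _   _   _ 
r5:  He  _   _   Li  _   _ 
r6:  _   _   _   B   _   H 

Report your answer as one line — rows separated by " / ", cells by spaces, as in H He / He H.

(r1,c1) = C
(r1,c3) = Be
(r4,c4) = He
(r4,c5) = B
(r4,c6) = Li
(r6,c1) = Li
(r6,c2) = Be
(r6,c5) = C
(r2,c1) = H
(r3,c4) = C
(r3,c6) = He
(r5,c5) = H
(r6,c3) = He
(r2,c4) = Be
(r2,c6) = C
(r3,c3) = Li
(r5,c2) = B
(r5,c3) = C
(r5,c6) = Be
(r2,c2) = Li
(r2,c3) = B
(r3,c2) = H

C He Be H Li B / H Li B Be He C / B H Li C Be He / Be C H He B Li / He B C Li H Be / Li Be He B C H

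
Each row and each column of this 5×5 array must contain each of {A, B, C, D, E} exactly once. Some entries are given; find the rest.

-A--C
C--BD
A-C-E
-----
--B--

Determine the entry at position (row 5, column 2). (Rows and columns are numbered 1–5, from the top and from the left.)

D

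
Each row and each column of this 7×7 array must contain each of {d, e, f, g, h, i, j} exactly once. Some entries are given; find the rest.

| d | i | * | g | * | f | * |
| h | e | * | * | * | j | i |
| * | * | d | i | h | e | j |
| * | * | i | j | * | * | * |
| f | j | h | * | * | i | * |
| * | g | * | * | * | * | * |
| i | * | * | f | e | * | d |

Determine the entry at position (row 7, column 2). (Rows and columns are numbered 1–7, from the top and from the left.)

h

row 1 has {d,f,g,i}; column 5 has {e,h} — only j is left for (r1,c5).
row 2 has {e,h,i,j}; column 4 has {f,g,i,j} — only d is left for (r2,c4).
row 3 has {d,e,h,i,j}; column 1 has {d,f,h,i} — only g is left for (r3,c1).
row 3 has {d,e,g,h,i,j}; column 2 has {e,g,i,j} — only f is left for (r3,c2).
row 4 has {i,j}; column 1 has {d,f,g,h,i} — only e is left for (r4,c1).
row 5 has {f,h,i,j}; column 4 has {d,f,g,i,j} — only e is left for (r5,c4).
row 5 has {e,f,h,i,j}; column 7 has {d,i,j} — only g is left for (r5,c7).
row 6 has {g}; column 1 has {d,e,f,g,h,i} — only j is left for (r6,c1).
row 6 has {g,j}; column 4 has {d,e,f,g,i,j} — only h is left for (r6,c4).
row 6 has {g,h,j}; column 6 has {e,f,i,j} — only d is left for (r6,c6).
row 7 has {d,e,f,i}; column 2 has {e,f,g,i,j} — only h is left for (r7,c2).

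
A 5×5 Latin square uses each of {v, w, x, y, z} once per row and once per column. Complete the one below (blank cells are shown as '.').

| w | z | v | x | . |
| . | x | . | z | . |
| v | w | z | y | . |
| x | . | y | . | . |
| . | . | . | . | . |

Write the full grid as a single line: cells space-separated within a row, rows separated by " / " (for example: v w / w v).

w z v x y / y x w z v / v w z y x / x v y w z / z y x v w

row 1 has {v,w,x,z}; column 5 is empty so far — only y is left for (r1,c5).
row 2 has {x,z}; column 1 has {v,w,x} — only y is left for (r2,c1).
row 2 has {x,y,z}; column 3 has {v,y,z} — only w is left for (r2,c3).
row 2 has {w,x,y,z}; column 5 has {y} — only v is left for (r2,c5).
row 3 has {v,w,y,z}; column 5 has {v,y} — only x is left for (r3,c5).
row 4 has {x,y}; column 2 has {w,x,z} — only v is left for (r4,c2).
row 4 has {v,x,y}; column 4 has {x,y,z} — only w is left for (r4,c4).
row 4 has {v,w,x,y}; column 5 has {v,x,y} — only z is left for (r4,c5).
row 5 is empty so far; column 1 has {v,w,x,y} — only z is left for (r5,c1).
row 5 has {z}; column 2 has {v,w,x,z} — only y is left for (r5,c2).
row 5 has {y,z}; column 3 has {v,w,y,z} — only x is left for (r5,c3).
row 5 has {x,y,z}; column 4 has {w,x,y,z} — only v is left for (r5,c4).
row 5 has {v,x,y,z}; column 5 has {v,x,y,z} — only w is left for (r5,c5).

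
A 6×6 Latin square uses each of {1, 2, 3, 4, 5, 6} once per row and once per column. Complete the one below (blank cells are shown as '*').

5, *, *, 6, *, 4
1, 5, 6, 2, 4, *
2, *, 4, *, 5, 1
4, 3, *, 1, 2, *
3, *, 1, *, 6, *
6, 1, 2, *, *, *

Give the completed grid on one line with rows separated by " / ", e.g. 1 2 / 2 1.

5 2 3 6 1 4 / 1 5 6 2 4 3 / 2 6 4 3 5 1 / 4 3 5 1 2 6 / 3 4 1 5 6 2 / 6 1 2 4 3 5

(r1,c2) = 2
(r1,c3) = 3
(r1,c5) = 1
(r2,c6) = 3
(r3,c2) = 6
(r3,c4) = 3
(r4,c3) = 5
(r4,c6) = 6
(r5,c2) = 4
(r5,c4) = 5
(r5,c6) = 2
(r6,c4) = 4
(r6,c5) = 3
(r6,c6) = 5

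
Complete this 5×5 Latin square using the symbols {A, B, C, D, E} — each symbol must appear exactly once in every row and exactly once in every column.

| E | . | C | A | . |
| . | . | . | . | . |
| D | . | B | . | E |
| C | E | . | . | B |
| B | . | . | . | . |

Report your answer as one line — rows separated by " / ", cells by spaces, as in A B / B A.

(r1,c5) = D
(r2,c1) = A
(r2,c5) = C
(r3,c4) = C
(r4,c4) = D
(r5,c4) = E
(r5,c5) = A
(r1,c2) = B
(r2,c2) = D
(r2,c3) = E
(r2,c4) = B
(r3,c2) = A
(r4,c3) = A
(r5,c2) = C
(r5,c3) = D

E B C A D / A D E B C / D A B C E / C E A D B / B C D E A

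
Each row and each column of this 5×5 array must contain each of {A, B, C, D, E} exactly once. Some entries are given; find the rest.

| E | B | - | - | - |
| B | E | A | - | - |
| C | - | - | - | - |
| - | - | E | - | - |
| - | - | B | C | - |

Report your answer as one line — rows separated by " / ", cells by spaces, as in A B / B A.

E B C A D / B E A D C / C A D E B / D C E B A / A D B C E

(r2,c4) = D
(r2,c5) = C
(r3,c3) = D
(r1,c3) = C
(r1,c4) = A
(r1,c5) = D
(r3,c2) = A
(r4,c4) = B
(r4,c5) = A
(r5,c2) = D
(r5,c5) = E
(r3,c4) = E
(r3,c5) = B
(r4,c1) = D
(r4,c2) = C
(r5,c1) = A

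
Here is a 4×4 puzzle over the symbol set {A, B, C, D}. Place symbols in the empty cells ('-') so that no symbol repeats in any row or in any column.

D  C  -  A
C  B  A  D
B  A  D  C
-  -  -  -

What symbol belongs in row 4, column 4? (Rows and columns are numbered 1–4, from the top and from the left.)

B

Cell (r1,c3): row 1 has {A,C,D}; column 3 has {A,D} → B.
Cell (r4,c1): row 4 is empty so far; column 1 has {B,C,D} → A.
Cell (r4,c2): row 4 has {A}; column 2 has {A,B,C} → D.
Cell (r4,c3): row 4 has {A,D}; column 3 has {A,B,D} → C.
Cell (r4,c4): row 4 has {A,C,D}; column 4 has {A,C,D} → B.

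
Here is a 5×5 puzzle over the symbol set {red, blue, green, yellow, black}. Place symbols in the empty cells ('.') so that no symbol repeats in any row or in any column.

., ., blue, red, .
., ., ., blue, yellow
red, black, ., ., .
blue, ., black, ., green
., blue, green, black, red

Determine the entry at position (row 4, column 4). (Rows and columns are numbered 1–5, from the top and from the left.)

yellow

(r1,c5) = black
(r2,c3) = red
(r3,c3) = yellow
(r3,c4) = green
(r3,c5) = blue
(r4,c4) = yellow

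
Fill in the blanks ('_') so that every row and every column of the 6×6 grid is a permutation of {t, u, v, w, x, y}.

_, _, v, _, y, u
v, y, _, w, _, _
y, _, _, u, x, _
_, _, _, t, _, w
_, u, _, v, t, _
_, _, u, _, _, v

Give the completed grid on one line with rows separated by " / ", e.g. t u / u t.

row 1 has {u,v,y}; column 4 has {t,u,v,w} — only x is left for (r1,c4).
row 2 has {v,w,y}; column 5 has {t,x,y} — only u is left for (r2,c5).
row 3 has {u,x,y}; column 6 has {u,v,w} — only t is left for (r3,c6).
row 4 has {t,w}; column 5 has {t,u,x,y} — only v is left for (r4,c5).
row 6 has {u,v}; column 4 has {t,u,v,w,x} — only y is left for (r6,c4).
row 6 has {u,v,y}; column 5 has {t,u,v,x,y} — only w is left for (r6,c5).
row 2 has {u,v,w,y}; column 6 has {t,u,v,w} — only x is left for (r2,c6).
row 3 has {t,u,x,y}; column 3 has {u,v} — only w is left for (r3,c3).
row 4 has {t,v,w}; column 2 has {u,y} — only x is left for (r4,c2).
row 4 has {t,v,w,x}; column 3 has {u,v,w} — only y is left for (r4,c3).
row 5 has {t,u,v}; column 3 has {u,v,w,y} — only x is left for (r5,c3).
row 5 has {t,u,v,x}; column 6 has {t,u,v,w,x} — only y is left for (r5,c6).
row 6 has {u,v,w,y}; column 2 has {u,x,y} — only t is left for (r6,c2).
row 1 has {u,v,x,y}; column 2 has {t,u,x,y} — only w is left for (r1,c2).
row 2 has {u,v,w,x,y}; column 3 has {u,v,w,x,y} — only t is left for (r2,c3).
row 3 has {t,u,w,x,y}; column 2 has {t,u,w,x,y} — only v is left for (r3,c2).
row 4 has {t,v,w,x,y}; column 1 has {v,y} — only u is left for (r4,c1).
row 5 has {t,u,v,x,y}; column 1 has {u,v,y} — only w is left for (r5,c1).
row 6 has {t,u,v,w,y}; column 1 has {u,v,w,y} — only x is left for (r6,c1).
row 1 has {u,v,w,x,y}; column 1 has {u,v,w,x,y} — only t is left for (r1,c1).

t w v x y u / v y t w u x / y v w u x t / u x y t v w / w u x v t y / x t u y w v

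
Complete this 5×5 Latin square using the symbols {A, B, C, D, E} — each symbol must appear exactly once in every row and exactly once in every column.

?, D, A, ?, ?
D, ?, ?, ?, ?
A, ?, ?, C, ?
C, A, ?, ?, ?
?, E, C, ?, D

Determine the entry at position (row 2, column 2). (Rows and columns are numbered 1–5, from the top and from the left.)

C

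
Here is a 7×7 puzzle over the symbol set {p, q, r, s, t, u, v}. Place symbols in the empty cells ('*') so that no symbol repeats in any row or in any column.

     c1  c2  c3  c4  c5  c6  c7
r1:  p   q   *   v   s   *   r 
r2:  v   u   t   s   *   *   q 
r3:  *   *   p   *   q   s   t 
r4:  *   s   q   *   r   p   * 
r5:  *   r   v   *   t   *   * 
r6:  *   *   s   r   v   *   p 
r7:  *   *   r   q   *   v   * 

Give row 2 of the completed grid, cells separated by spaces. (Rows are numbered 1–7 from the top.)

v u t s p r q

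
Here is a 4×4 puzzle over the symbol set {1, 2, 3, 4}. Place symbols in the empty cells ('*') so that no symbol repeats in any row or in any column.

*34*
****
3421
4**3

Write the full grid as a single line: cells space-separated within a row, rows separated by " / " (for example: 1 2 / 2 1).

1 3 4 2 / 2 1 3 4 / 3 4 2 1 / 4 2 1 3

Cell (r1,c4): row 1 has {3,4}; column 4 has {1,3} → 2.
Cell (r2,c4): row 2 is empty so far; column 4 has {1,2,3} → 4.
Cell (r4,c3): row 4 has {3,4}; column 3 has {2,4} → 1.
Cell (r1,c1): row 1 has {2,3,4}; column 1 has {3,4} → 1.
Cell (r2,c1): row 2 has {4}; column 1 has {1,3,4} → 2.
Cell (r2,c2): row 2 has {2,4}; column 2 has {3,4} → 1.
Cell (r2,c3): row 2 has {1,2,4}; column 3 has {1,2,4} → 3.
Cell (r4,c2): row 4 has {1,3,4}; column 2 has {1,3,4} → 2.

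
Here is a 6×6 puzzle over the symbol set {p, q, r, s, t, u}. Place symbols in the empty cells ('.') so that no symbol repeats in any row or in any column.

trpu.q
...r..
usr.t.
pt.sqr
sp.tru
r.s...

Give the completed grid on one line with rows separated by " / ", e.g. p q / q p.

t r p u s q / q u t r p s / u s r q t p / p t u s q r / s p q t r u / r q s p u t

At row 1, column 5: row 1 has {p,q,r,t,u}; column 5 has {q,r,t}; that leaves s.
At row 2, column 1: row 2 has {r}; column 1 has {p,r,s,t,u}; that leaves q.
At row 2, column 2: row 2 has {q,r}; column 2 has {p,r,s,t}; that leaves u.
At row 2, column 3: row 2 has {q,r,u}; column 3 has {p,r,s}; that leaves t.
At row 2, column 5: row 2 has {q,r,t,u}; column 5 has {q,r,s,t}; that leaves p.
At row 2, column 6: row 2 has {p,q,r,t,u}; column 6 has {q,r,u}; that leaves s.
At row 3, column 6: row 3 has {r,s,t,u}; column 6 has {q,r,s,u}; that leaves p.
At row 4, column 3: row 4 has {p,q,r,s,t}; column 3 has {p,r,s,t}; that leaves u.
At row 5, column 3: row 5 has {p,r,s,t,u}; column 3 has {p,r,s,t,u}; that leaves q.
At row 6, column 2: row 6 has {r,s}; column 2 has {p,r,s,t,u}; that leaves q.
At row 6, column 4: row 6 has {q,r,s}; column 4 has {r,s,t,u}; that leaves p.
At row 6, column 5: row 6 has {p,q,r,s}; column 5 has {p,q,r,s,t}; that leaves u.
At row 6, column 6: row 6 has {p,q,r,s,u}; column 6 has {p,q,r,s,u}; that leaves t.
At row 3, column 4: row 3 has {p,r,s,t,u}; column 4 has {p,r,s,t,u}; that leaves q.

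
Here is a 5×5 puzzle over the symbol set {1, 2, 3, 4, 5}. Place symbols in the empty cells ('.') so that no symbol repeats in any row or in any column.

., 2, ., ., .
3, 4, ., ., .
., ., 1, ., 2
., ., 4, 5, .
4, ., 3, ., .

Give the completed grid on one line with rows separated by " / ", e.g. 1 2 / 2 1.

1 2 5 3 4 / 3 4 2 1 5 / 5 3 1 4 2 / 2 1 4 5 3 / 4 5 3 2 1

(r1,c3) = 5
(r2,c3) = 2
(r2,c4) = 1
(r2,c5) = 5
(r3,c1) = 5
(r3,c2) = 3
(r3,c4) = 4
(r4,c2) = 1
(r4,c5) = 3
(r5,c2) = 5
(r5,c4) = 2
(r5,c5) = 1
(r1,c1) = 1
(r1,c4) = 3
(r1,c5) = 4
(r4,c1) = 2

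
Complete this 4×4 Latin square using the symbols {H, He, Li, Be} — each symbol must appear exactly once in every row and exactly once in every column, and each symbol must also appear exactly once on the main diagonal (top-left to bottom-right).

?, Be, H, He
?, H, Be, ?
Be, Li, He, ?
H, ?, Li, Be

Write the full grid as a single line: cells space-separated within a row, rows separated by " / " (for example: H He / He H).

Li Be H He / He H Be Li / Be Li He H / H He Li Be

Cell (r1,c1): row 1 has {H,He,Be}; column 1 has {H,Be}; the diagonal has {H,He,Be} → Li.
Cell (r2,c1): row 2 has {H,Be}; column 1 has {H,Li,Be} → He.
Cell (r2,c4): row 2 has {H,He,Be}; column 4 has {He,Be} → Li.
Cell (r3,c4): row 3 has {He,Li,Be}; column 4 has {He,Li,Be} → H.
Cell (r4,c2): row 4 has {H,Li,Be}; column 2 has {H,Li,Be} → He.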